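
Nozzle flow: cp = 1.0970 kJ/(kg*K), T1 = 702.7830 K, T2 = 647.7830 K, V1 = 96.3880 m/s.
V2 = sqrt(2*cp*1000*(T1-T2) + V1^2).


dT = 55.0000 K
2*cp*1000*dT = 120670.0000
V1^2 = 9290.6465
V2 = sqrt(129960.6465) = 360.5005 m/s

360.5005 m/s


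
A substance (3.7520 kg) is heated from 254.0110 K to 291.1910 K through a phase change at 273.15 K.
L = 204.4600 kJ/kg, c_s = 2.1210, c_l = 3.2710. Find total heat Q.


Q1 (sensible, solid) = 3.7520 * 2.1210 * 19.1390 = 152.3080 kJ
Q2 (latent) = 3.7520 * 204.4600 = 767.1339 kJ
Q3 (sensible, liquid) = 3.7520 * 3.2710 * 18.0410 = 221.4134 kJ
Q_total = 1140.8554 kJ

1140.8554 kJ


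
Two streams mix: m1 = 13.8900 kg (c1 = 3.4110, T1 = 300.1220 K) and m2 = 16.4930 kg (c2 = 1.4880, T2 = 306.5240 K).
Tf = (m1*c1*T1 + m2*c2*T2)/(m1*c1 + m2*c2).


num = 21742.0017
den = 71.9204
Tf = 302.3066 K

302.3066 K


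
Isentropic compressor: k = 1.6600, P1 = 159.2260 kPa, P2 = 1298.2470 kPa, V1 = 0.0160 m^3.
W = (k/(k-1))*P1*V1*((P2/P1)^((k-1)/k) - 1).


(k-1)/k = 0.3976
(P2/P1)^exp = 2.3033
W = 2.5152 * 159.2260 * 0.0160 * (2.3033 - 1) = 8.3508 kJ

8.3508 kJ


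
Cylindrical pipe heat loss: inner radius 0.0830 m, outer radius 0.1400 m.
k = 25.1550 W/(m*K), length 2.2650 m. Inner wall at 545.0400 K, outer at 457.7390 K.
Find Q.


dT = 87.3010 K
ln(ro/ri) = 0.5228
Q = 2*pi*25.1550*2.2650*87.3010 / 0.5228 = 59779.8097 W

59779.8097 W


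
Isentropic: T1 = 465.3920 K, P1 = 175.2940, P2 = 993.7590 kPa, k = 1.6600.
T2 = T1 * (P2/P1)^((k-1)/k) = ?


(k-1)/k = 0.3976
(P2/P1)^exp = 1.9934
T2 = 465.3920 * 1.9934 = 927.7027 K

927.7027 K


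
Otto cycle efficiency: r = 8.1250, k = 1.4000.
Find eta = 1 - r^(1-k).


r^(k-1) = 2.3117
eta = 1 - 1/2.3117 = 0.5674 = 56.7416%

56.7416%


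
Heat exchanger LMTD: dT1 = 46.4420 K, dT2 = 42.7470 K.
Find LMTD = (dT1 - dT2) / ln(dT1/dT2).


dT1/dT2 = 1.0864
ln(dT1/dT2) = 0.0829
LMTD = 3.6950 / 0.0829 = 44.5690 K

44.5690 K


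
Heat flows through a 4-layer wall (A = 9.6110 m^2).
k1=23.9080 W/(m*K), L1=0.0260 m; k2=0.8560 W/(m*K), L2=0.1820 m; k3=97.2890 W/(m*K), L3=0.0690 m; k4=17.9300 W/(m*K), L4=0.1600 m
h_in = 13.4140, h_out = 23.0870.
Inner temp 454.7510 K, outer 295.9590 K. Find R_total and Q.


R_conv_in = 1/(13.4140*9.6110) = 0.0078
R_1 = 0.0260/(23.9080*9.6110) = 0.0001
R_2 = 0.1820/(0.8560*9.6110) = 0.0221
R_3 = 0.0690/(97.2890*9.6110) = 7.3793e-05
R_4 = 0.1600/(17.9300*9.6110) = 0.0009
R_conv_out = 1/(23.0870*9.6110) = 0.0045
R_total = 0.0355 K/W
Q = 158.7920 / 0.0355 = 4472.8824 W

R_total = 0.0355 K/W, Q = 4472.8824 W


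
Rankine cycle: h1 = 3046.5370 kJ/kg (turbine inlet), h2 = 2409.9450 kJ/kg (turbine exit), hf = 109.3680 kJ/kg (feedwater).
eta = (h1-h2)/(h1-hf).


W = 636.5920 kJ/kg
Q_in = 2937.1690 kJ/kg
eta = 0.2167 = 21.6737%

eta = 21.6737%


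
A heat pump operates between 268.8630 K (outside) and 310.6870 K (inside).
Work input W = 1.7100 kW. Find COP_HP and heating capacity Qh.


COP = 310.6870 / 41.8240 = 7.4284
Qh = 7.4284 * 1.7100 = 12.7026 kW

COP = 7.4284, Qh = 12.7026 kW


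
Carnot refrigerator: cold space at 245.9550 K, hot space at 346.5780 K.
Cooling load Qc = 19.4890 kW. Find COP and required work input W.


COP = 245.9550 / 100.6230 = 2.4443
W = 19.4890 / 2.4443 = 7.9732 kW

COP = 2.4443, W = 7.9732 kW


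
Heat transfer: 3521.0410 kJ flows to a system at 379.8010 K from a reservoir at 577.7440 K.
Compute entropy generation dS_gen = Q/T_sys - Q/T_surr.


dS_sys = 3521.0410/379.8010 = 9.2708 kJ/K
dS_surr = -3521.0410/577.7440 = -6.0945 kJ/K
dS_gen = 9.2708 - 6.0945 = 3.1763 kJ/K (irreversible)

dS_gen = 3.1763 kJ/K, irreversible


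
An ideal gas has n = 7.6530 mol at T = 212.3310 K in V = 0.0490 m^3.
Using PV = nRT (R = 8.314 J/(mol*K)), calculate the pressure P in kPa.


P = nRT/V = 7.6530 * 8.314 * 212.3310 / 0.0490
= 13509.9935 / 0.0490 = 275714.1521 Pa = 275.7142 kPa

275.7142 kPa


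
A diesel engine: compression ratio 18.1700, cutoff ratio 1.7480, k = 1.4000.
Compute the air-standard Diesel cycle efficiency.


r^(k-1) = 3.1896
rc^k = 2.1855
eta = 0.6451 = 64.5070%

64.5070%


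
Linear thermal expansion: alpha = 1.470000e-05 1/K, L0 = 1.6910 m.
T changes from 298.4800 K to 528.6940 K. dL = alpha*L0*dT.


dT = 230.2140 K
dL = 1.470000e-05 * 1.6910 * 230.2140 = 0.005723 m
L_final = 1.696723 m

dL = 0.005723 m


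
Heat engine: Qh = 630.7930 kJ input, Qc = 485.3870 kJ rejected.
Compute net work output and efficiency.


W = 630.7930 - 485.3870 = 145.4060 kJ
eta = 145.4060 / 630.7930 = 0.2305 = 23.0513%

W = 145.4060 kJ, eta = 23.0513%


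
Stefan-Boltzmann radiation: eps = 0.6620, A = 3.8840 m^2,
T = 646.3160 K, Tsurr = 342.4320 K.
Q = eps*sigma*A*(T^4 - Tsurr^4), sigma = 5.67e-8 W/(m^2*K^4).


T^4 = 1.7449e+11
Tsurr^4 = 1.3750e+10
Q = 0.6620 * 5.67e-8 * 3.8840 * 1.6074e+11 = 23434.4386 W

23434.4386 W


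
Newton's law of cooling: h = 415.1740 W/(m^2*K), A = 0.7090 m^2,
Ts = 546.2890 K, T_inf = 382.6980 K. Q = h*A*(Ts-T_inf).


dT = 163.5910 K
Q = 415.1740 * 0.7090 * 163.5910 = 48154.3795 W

48154.3795 W


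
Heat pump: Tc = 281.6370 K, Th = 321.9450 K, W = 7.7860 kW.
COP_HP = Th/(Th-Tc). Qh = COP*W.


COP = 321.9450 / 40.3080 = 7.9871
Qh = 7.9871 * 7.7860 = 62.1877 kW

COP = 7.9871, Qh = 62.1877 kW


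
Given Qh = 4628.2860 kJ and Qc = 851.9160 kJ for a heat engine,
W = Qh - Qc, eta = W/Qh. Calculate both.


W = 4628.2860 - 851.9160 = 3776.3700 kJ
eta = 3776.3700 / 4628.2860 = 0.8159 = 81.5933%

W = 3776.3700 kJ, eta = 81.5933%


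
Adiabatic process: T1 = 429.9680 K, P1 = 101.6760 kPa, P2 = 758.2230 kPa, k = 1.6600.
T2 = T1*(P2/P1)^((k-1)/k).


(k-1)/k = 0.3976
(P2/P1)^exp = 2.2229
T2 = 429.9680 * 2.2229 = 955.7954 K

955.7954 K


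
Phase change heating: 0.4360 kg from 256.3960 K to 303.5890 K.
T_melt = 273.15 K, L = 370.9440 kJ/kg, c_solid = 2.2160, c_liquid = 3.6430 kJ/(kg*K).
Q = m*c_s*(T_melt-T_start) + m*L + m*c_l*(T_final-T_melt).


Q1 (sensible, solid) = 0.4360 * 2.2160 * 16.7540 = 16.1873 kJ
Q2 (latent) = 0.4360 * 370.9440 = 161.7316 kJ
Q3 (sensible, liquid) = 0.4360 * 3.6430 * 30.4390 = 48.3477 kJ
Q_total = 226.2666 kJ

226.2666 kJ


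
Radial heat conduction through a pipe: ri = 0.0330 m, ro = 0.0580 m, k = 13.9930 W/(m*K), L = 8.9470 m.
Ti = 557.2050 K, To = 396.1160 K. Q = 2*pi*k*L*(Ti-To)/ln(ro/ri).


dT = 161.0890 K
ln(ro/ri) = 0.5639
Q = 2*pi*13.9930*8.9470*161.0890 / 0.5639 = 224700.8059 W

224700.8059 W


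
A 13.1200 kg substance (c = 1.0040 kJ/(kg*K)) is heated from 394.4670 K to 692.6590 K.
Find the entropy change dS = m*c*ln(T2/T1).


T2/T1 = 1.7559
ln(T2/T1) = 0.5630
dS = 13.1200 * 1.0040 * 0.5630 = 7.4161 kJ/K

7.4161 kJ/K


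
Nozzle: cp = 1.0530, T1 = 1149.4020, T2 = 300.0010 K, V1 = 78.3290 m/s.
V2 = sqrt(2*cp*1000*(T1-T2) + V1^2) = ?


dT = 849.4010 K
2*cp*1000*dT = 1788838.5060
V1^2 = 6135.4322
V2 = sqrt(1794973.9382) = 1339.7664 m/s

1339.7664 m/s


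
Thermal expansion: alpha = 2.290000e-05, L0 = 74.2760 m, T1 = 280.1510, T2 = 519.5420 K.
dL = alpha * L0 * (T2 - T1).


dT = 239.3910 K
dL = 2.290000e-05 * 74.2760 * 239.3910 = 0.407185 m
L_final = 74.683185 m

dL = 0.407185 m


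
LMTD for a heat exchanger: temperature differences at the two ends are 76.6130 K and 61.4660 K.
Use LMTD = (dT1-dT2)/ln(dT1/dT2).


dT1/dT2 = 1.2464
ln(dT1/dT2) = 0.2203
LMTD = 15.1470 / 0.2203 = 68.7617 K

68.7617 K


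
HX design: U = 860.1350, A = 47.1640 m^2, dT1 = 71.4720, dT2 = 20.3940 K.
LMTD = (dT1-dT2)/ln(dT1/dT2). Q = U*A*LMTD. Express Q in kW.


LMTD = 40.7299 K
Q = 860.1350 * 47.1640 * 40.7299 = 1652308.2784 W = 1652.3083 kW

1652.3083 kW


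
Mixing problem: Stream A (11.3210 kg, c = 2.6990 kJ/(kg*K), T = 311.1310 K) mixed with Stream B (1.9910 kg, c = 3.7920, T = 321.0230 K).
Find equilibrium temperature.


num = 11930.4082
den = 38.1053
Tf = 313.0909 K

313.0909 K


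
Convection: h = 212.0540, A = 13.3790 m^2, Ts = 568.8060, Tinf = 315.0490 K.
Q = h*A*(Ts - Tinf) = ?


dT = 253.7570 K
Q = 212.0540 * 13.3790 * 253.7570 = 719926.4902 W

719926.4902 W


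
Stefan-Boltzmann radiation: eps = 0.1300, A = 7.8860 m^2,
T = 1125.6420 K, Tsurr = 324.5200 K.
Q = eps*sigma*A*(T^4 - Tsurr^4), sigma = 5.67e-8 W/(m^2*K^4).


T^4 = 1.6055e+12
Tsurr^4 = 1.1091e+10
Q = 0.1300 * 5.67e-8 * 7.8860 * 1.5944e+12 = 92677.3779 W

92677.3779 W


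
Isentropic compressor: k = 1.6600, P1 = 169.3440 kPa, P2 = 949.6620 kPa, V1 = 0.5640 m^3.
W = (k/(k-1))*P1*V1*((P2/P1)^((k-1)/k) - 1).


(k-1)/k = 0.3976
(P2/P1)^exp = 1.9848
W = 2.5152 * 169.3440 * 0.5640 * (1.9848 - 1) = 236.5693 kJ

236.5693 kJ


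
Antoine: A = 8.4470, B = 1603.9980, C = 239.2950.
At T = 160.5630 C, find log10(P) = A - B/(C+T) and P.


C+T = 399.8580
B/(C+T) = 4.0114
log10(P) = 8.4470 - 4.0114 = 4.4356
P = 10^4.4356 = 27263.4584 mmHg

27263.4584 mmHg


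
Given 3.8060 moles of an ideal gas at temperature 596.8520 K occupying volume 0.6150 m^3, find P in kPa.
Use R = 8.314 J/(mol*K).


P = nRT/V = 3.8060 * 8.314 * 596.8520 / 0.6150
= 18886.2380 / 0.6150 = 30709.3300 Pa = 30.7093 kPa

30.7093 kPa


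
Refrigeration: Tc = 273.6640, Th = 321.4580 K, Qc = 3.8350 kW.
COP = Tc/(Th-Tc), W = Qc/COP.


COP = 273.6640 / 47.7940 = 5.7259
W = 3.8350 / 5.7259 = 0.6698 kW

COP = 5.7259, W = 0.6698 kW


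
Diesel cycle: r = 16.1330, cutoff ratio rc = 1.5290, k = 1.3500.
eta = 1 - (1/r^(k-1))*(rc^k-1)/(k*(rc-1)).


r^(k-1) = 2.6467
rc^k = 1.7740
eta = 0.5905 = 59.0510%

59.0510%


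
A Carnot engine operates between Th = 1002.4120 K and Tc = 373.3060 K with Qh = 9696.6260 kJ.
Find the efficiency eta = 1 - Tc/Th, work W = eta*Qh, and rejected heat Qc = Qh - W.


eta = 1 - 373.3060/1002.4120 = 0.6276
W = 0.6276 * 9696.6260 = 6085.5273 kJ
Qc = 9696.6260 - 6085.5273 = 3611.0987 kJ

eta = 62.7592%, W = 6085.5273 kJ, Qc = 3611.0987 kJ


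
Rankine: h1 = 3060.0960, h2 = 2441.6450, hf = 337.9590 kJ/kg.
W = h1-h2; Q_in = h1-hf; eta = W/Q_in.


W = 618.4510 kJ/kg
Q_in = 2722.1370 kJ/kg
eta = 0.2272 = 22.7193%

eta = 22.7193%


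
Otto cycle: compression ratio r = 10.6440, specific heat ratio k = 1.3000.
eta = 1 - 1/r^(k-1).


r^(k-1) = 2.0330
eta = 1 - 1/2.0330 = 0.5081 = 50.8109%

50.8109%


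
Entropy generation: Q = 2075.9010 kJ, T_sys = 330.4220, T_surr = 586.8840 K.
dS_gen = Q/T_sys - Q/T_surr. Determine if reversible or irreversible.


dS_sys = 2075.9010/330.4220 = 6.2826 kJ/K
dS_surr = -2075.9010/586.8840 = -3.5372 kJ/K
dS_gen = 6.2826 - 3.5372 = 2.7454 kJ/K (irreversible)

dS_gen = 2.7454 kJ/K, irreversible


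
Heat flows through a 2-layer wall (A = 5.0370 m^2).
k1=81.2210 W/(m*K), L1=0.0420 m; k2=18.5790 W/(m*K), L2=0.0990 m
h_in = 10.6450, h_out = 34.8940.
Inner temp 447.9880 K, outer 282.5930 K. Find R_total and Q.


R_conv_in = 1/(10.6450*5.0370) = 0.0187
R_1 = 0.0420/(81.2210*5.0370) = 0.0001
R_2 = 0.0990/(18.5790*5.0370) = 0.0011
R_conv_out = 1/(34.8940*5.0370) = 0.0057
R_total = 0.0255 K/W
Q = 165.3950 / 0.0255 = 6486.0156 W

R_total = 0.0255 K/W, Q = 6486.0156 W


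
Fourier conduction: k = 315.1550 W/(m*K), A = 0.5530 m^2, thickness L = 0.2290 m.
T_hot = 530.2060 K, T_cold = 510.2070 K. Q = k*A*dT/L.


dT = 19.9990 K
Q = 315.1550 * 0.5530 * 19.9990 / 0.2290 = 15220.2621 W

15220.2621 W


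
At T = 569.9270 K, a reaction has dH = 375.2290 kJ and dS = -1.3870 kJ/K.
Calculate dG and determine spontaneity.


T*dS = 569.9270 * -1.3870 = -790.4887 kJ
dG = 375.2290 + 790.4887 = 1165.7177 kJ (non-spontaneous)

dG = 1165.7177 kJ, non-spontaneous


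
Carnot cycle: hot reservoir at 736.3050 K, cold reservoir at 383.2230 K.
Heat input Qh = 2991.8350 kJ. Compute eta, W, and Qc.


eta = 1 - 383.2230/736.3050 = 0.4795
W = 0.4795 * 2991.8350 = 1434.6814 kJ
Qc = 2991.8350 - 1434.6814 = 1557.1536 kJ

eta = 47.9532%, W = 1434.6814 kJ, Qc = 1557.1536 kJ


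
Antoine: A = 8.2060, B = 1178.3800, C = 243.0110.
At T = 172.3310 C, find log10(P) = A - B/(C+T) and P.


C+T = 415.3420
B/(C+T) = 2.8371
log10(P) = 8.2060 - 2.8371 = 5.3689
P = 10^5.3689 = 233812.7503 mmHg

233812.7503 mmHg


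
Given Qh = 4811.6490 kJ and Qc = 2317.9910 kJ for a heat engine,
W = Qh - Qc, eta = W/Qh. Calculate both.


W = 4811.6490 - 2317.9910 = 2493.6580 kJ
eta = 2493.6580 / 4811.6490 = 0.5183 = 51.8254%

W = 2493.6580 kJ, eta = 51.8254%


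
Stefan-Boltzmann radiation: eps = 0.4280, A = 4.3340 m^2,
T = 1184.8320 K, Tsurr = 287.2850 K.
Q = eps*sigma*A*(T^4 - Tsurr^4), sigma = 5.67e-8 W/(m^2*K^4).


T^4 = 1.9707e+12
Tsurr^4 = 6.8116e+09
Q = 0.4280 * 5.67e-8 * 4.3340 * 1.9639e+12 = 206556.6290 W

206556.6290 W


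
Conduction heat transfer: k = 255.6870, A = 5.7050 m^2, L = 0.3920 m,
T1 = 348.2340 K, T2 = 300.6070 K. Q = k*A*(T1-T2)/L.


dT = 47.6270 K
Q = 255.6870 * 5.7050 * 47.6270 / 0.3920 = 177227.6405 W

177227.6405 W


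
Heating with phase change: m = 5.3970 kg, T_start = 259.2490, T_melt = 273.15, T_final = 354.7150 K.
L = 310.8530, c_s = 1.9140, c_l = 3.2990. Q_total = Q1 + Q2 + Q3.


Q1 (sensible, solid) = 5.3970 * 1.9140 * 13.9010 = 143.5954 kJ
Q2 (latent) = 5.3970 * 310.8530 = 1677.6736 kJ
Q3 (sensible, liquid) = 5.3970 * 3.2990 * 81.5650 = 1452.2406 kJ
Q_total = 3273.5096 kJ

3273.5096 kJ


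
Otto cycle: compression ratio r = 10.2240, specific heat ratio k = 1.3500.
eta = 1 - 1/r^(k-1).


r^(k-1) = 2.2561
eta = 1 - 1/2.2561 = 0.5568 = 55.6766%

55.6766%


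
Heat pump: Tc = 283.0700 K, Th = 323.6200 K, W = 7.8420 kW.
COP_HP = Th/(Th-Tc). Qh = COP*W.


COP = 323.6200 / 40.5500 = 7.9808
Qh = 7.9808 * 7.8420 = 62.5852 kW

COP = 7.9808, Qh = 62.5852 kW


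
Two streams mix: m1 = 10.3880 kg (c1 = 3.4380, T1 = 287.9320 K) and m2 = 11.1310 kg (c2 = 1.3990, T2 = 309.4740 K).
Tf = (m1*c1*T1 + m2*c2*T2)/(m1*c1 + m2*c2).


num = 15102.3997
den = 51.2862
Tf = 294.4729 K

294.4729 K


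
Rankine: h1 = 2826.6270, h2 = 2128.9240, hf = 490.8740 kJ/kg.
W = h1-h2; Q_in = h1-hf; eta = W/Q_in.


W = 697.7030 kJ/kg
Q_in = 2335.7530 kJ/kg
eta = 0.2987 = 29.8706%

eta = 29.8706%


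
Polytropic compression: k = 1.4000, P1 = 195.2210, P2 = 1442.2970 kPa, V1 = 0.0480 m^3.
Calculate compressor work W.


(k-1)/k = 0.2857
(P2/P1)^exp = 1.7707
W = 3.5000 * 195.2210 * 0.0480 * (1.7707 - 1) = 25.2775 kJ

25.2775 kJ


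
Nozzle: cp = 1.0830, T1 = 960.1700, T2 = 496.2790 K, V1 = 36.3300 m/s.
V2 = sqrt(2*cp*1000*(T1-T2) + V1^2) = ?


dT = 463.8910 K
2*cp*1000*dT = 1004787.9060
V1^2 = 1319.8689
V2 = sqrt(1006107.7749) = 1003.0492 m/s

1003.0492 m/s


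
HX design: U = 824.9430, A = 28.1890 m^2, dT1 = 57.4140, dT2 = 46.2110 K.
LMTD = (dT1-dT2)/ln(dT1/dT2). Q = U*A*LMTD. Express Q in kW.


LMTD = 51.6100 K
Q = 824.9430 * 28.1890 * 51.6100 = 1200155.4973 W = 1200.1555 kW

1200.1555 kW


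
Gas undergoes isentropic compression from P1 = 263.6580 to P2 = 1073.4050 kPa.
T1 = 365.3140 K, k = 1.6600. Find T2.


(k-1)/k = 0.3976
(P2/P1)^exp = 1.7475
T2 = 365.3140 * 1.7475 = 638.3901 K

638.3901 K


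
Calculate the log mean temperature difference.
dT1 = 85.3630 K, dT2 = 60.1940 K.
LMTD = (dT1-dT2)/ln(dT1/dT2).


dT1/dT2 = 1.4181
ln(dT1/dT2) = 0.3493
LMTD = 25.1690 / 0.3493 = 72.0473 K

72.0473 K


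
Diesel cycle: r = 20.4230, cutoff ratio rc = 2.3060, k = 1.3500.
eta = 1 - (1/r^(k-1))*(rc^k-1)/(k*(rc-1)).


r^(k-1) = 2.8744
rc^k = 3.0893
eta = 0.5877 = 58.7730%

58.7730%


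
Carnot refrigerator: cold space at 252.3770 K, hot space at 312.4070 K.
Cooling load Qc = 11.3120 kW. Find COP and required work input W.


COP = 252.3770 / 60.0300 = 4.2042
W = 11.3120 / 4.2042 = 2.6907 kW

COP = 4.2042, W = 2.6907 kW


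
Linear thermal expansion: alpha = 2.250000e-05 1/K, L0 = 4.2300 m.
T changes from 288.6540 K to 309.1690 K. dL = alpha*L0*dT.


dT = 20.5150 K
dL = 2.250000e-05 * 4.2300 * 20.5150 = 0.001953 m
L_final = 4.231953 m

dL = 0.001953 m


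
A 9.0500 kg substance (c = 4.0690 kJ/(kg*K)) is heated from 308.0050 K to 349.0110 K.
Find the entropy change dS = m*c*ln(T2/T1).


T2/T1 = 1.1331
ln(T2/T1) = 0.1250
dS = 9.0500 * 4.0690 * 0.1250 = 4.6026 kJ/K

4.6026 kJ/K


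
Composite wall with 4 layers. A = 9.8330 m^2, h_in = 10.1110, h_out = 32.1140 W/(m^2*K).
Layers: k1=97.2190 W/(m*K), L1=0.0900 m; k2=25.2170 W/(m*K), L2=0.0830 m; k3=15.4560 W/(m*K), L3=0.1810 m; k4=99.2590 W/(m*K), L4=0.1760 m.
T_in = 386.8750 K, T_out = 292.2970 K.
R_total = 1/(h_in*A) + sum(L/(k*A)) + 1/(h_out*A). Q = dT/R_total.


R_conv_in = 1/(10.1110*9.8330) = 0.0101
R_1 = 0.0900/(97.2190*9.8330) = 9.4147e-05
R_2 = 0.0830/(25.2170*9.8330) = 0.0003
R_3 = 0.1810/(15.4560*9.8330) = 0.0012
R_4 = 0.1760/(99.2590*9.8330) = 0.0002
R_conv_out = 1/(32.1140*9.8330) = 0.0032
R_total = 0.0150 K/W
Q = 94.5780 / 0.0150 = 6294.6490 W

R_total = 0.0150 K/W, Q = 6294.6490 W


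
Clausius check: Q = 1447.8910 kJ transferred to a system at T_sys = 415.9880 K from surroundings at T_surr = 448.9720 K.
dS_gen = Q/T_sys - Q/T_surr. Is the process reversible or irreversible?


dS_sys = 1447.8910/415.9880 = 3.4806 kJ/K
dS_surr = -1447.8910/448.9720 = -3.2249 kJ/K
dS_gen = 3.4806 - 3.2249 = 0.2557 kJ/K (irreversible)

dS_gen = 0.2557 kJ/K, irreversible


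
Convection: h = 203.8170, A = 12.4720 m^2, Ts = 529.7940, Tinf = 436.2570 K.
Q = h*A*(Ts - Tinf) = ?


dT = 93.5370 K
Q = 203.8170 * 12.4720 * 93.5370 = 237771.5801 W

237771.5801 W


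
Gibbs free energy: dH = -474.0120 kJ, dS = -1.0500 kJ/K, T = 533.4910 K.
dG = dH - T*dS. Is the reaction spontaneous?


T*dS = 533.4910 * -1.0500 = -560.1656 kJ
dG = -474.0120 + 560.1656 = 86.1536 kJ (non-spontaneous)

dG = 86.1536 kJ, non-spontaneous


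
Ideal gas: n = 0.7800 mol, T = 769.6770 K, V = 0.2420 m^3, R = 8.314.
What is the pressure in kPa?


P = nRT/V = 0.7800 * 8.314 * 769.6770 / 0.2420
= 4991.2938 / 0.2420 = 20625.1809 Pa = 20.6252 kPa

20.6252 kPa


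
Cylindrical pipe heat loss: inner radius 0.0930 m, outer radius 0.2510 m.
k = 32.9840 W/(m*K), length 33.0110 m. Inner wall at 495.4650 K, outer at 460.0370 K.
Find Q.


dT = 35.4280 K
ln(ro/ri) = 0.9929
Q = 2*pi*32.9840*33.0110*35.4280 / 0.9929 = 244119.9989 W

244119.9989 W


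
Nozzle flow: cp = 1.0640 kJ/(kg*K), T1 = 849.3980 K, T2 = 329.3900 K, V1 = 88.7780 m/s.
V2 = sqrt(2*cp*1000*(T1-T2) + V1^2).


dT = 520.0080 K
2*cp*1000*dT = 1106577.0240
V1^2 = 7881.5333
V2 = sqrt(1114458.5573) = 1055.6792 m/s

1055.6792 m/s


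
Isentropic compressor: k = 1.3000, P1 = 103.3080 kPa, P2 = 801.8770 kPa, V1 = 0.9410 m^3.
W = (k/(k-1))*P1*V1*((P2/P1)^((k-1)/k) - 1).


(k-1)/k = 0.2308
(P2/P1)^exp = 1.6046
W = 4.3333 * 103.3080 * 0.9410 * (1.6046 - 1) = 254.7095 kJ

254.7095 kJ


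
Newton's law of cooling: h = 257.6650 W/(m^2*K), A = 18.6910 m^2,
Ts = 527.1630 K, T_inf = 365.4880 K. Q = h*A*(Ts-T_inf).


dT = 161.6750 K
Q = 257.6650 * 18.6910 * 161.6750 = 778629.4701 W

778629.4701 W


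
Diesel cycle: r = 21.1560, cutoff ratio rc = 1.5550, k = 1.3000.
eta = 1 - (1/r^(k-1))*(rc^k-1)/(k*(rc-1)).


r^(k-1) = 2.4982
rc^k = 1.7752
eta = 0.5699 = 56.9917%

56.9917%


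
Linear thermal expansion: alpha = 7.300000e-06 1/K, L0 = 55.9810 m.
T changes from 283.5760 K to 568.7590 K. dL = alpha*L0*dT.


dT = 285.1830 K
dL = 7.300000e-06 * 55.9810 * 285.1830 = 0.116543 m
L_final = 56.097543 m

dL = 0.116543 m


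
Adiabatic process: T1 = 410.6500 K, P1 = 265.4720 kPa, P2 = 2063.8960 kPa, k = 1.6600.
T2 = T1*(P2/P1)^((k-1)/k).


(k-1)/k = 0.3976
(P2/P1)^exp = 2.2601
T2 = 410.6500 * 2.2601 = 928.0968 K

928.0968 K


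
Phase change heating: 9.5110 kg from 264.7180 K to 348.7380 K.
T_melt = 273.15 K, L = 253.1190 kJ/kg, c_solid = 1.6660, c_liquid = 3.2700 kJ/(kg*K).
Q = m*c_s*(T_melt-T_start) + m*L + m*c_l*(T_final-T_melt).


Q1 (sensible, solid) = 9.5110 * 1.6660 * 8.4320 = 133.6078 kJ
Q2 (latent) = 9.5110 * 253.1190 = 2407.4148 kJ
Q3 (sensible, liquid) = 9.5110 * 3.2700 * 75.5880 = 2350.8601 kJ
Q_total = 4891.8827 kJ

4891.8827 kJ


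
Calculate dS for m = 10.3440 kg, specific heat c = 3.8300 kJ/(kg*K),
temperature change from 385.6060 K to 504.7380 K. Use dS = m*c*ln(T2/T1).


T2/T1 = 1.3089
ln(T2/T1) = 0.2692
dS = 10.3440 * 3.8300 * 0.2692 = 10.6660 kJ/K

10.6660 kJ/K


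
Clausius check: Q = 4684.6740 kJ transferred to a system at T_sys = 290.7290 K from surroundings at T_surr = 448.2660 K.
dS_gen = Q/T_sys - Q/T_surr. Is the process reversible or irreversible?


dS_sys = 4684.6740/290.7290 = 16.1135 kJ/K
dS_surr = -4684.6740/448.2660 = -10.4507 kJ/K
dS_gen = 16.1135 - 10.4507 = 5.6629 kJ/K (irreversible)

dS_gen = 5.6629 kJ/K, irreversible


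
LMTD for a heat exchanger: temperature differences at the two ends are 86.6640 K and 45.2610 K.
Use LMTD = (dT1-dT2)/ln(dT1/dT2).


dT1/dT2 = 1.9148
ln(dT1/dT2) = 0.6496
LMTD = 41.4030 / 0.6496 = 63.7368 K

63.7368 K


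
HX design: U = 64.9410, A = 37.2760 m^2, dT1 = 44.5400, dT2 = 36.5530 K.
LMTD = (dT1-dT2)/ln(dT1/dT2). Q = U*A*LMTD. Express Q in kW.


LMTD = 40.4151 K
Q = 64.9410 * 37.2760 * 40.4151 = 97834.3572 W = 97.8344 kW

97.8344 kW


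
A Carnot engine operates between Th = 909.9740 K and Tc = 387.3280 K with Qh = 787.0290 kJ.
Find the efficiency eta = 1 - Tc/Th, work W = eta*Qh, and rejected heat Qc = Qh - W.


eta = 1 - 387.3280/909.9740 = 0.5744
W = 0.5744 * 787.0290 = 452.0322 kJ
Qc = 787.0290 - 452.0322 = 334.9968 kJ

eta = 57.4353%, W = 452.0322 kJ, Qc = 334.9968 kJ


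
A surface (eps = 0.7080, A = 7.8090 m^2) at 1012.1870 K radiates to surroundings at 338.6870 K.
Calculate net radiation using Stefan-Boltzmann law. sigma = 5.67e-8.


T^4 = 1.0496e+12
Tsurr^4 = 1.3158e+10
Q = 0.7080 * 5.67e-8 * 7.8090 * 1.0365e+12 = 324919.7660 W

324919.7660 W


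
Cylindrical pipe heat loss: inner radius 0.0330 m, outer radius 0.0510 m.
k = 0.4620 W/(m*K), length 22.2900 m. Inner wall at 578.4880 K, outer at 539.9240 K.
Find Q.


dT = 38.5640 K
ln(ro/ri) = 0.4353
Q = 2*pi*0.4620*22.2900*38.5640 / 0.4353 = 5732.0146 W

5732.0146 W


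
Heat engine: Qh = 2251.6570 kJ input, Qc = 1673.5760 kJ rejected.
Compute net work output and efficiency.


W = 2251.6570 - 1673.5760 = 578.0810 kJ
eta = 578.0810 / 2251.6570 = 0.2567 = 25.6736%

W = 578.0810 kJ, eta = 25.6736%


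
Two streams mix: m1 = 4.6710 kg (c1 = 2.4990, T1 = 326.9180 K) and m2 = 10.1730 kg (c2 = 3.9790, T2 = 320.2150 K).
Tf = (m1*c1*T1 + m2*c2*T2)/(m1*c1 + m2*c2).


num = 16777.8382
den = 52.1512
Tf = 321.7153 K

321.7153 K


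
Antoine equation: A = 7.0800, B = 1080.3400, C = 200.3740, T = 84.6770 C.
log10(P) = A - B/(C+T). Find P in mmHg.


C+T = 285.0510
B/(C+T) = 3.7900
log10(P) = 7.0800 - 3.7900 = 3.2900
P = 10^3.2900 = 1949.8964 mmHg

1949.8964 mmHg


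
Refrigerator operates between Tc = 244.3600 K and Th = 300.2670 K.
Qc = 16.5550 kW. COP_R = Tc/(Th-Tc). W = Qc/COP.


COP = 244.3600 / 55.9070 = 4.3708
W = 16.5550 / 4.3708 = 3.7876 kW

COP = 4.3708, W = 3.7876 kW


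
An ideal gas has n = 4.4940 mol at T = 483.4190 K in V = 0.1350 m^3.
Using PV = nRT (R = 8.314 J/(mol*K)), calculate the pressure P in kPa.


P = nRT/V = 4.4940 * 8.314 * 483.4190 / 0.1350
= 18062.0402 / 0.1350 = 133792.8902 Pa = 133.7929 kPa

133.7929 kPa


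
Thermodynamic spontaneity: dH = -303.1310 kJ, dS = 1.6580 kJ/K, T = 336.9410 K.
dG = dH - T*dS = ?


T*dS = 336.9410 * 1.6580 = 558.6482 kJ
dG = -303.1310 - 558.6482 = -861.7792 kJ (spontaneous)

dG = -861.7792 kJ, spontaneous


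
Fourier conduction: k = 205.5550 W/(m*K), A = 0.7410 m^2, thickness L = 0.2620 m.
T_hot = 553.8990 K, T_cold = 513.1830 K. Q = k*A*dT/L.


dT = 40.7160 K
Q = 205.5550 * 0.7410 * 40.7160 / 0.2620 = 23670.6437 W

23670.6437 W


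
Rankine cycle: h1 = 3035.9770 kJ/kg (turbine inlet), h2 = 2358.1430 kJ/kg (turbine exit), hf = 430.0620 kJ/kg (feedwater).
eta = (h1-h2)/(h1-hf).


W = 677.8340 kJ/kg
Q_in = 2605.9150 kJ/kg
eta = 0.2601 = 26.0114%

eta = 26.0114%


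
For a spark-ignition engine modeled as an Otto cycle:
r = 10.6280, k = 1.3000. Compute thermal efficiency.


r^(k-1) = 2.0321
eta = 1 - 1/2.0321 = 0.5079 = 50.7887%

50.7887%


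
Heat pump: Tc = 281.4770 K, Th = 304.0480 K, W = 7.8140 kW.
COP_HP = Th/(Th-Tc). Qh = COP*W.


COP = 304.0480 / 22.5710 = 13.4707
Qh = 13.4707 * 7.8140 = 105.2603 kW

COP = 13.4707, Qh = 105.2603 kW


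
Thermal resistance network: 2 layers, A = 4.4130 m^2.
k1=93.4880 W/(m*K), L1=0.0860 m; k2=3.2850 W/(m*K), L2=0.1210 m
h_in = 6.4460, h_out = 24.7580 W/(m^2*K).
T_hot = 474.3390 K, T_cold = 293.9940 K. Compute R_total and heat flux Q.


R_conv_in = 1/(6.4460*4.4130) = 0.0352
R_1 = 0.0860/(93.4880*4.4130) = 0.0002
R_2 = 0.1210/(3.2850*4.4130) = 0.0083
R_conv_out = 1/(24.7580*4.4130) = 0.0092
R_total = 0.0529 K/W
Q = 180.3450 / 0.0529 = 3411.6197 W

R_total = 0.0529 K/W, Q = 3411.6197 W


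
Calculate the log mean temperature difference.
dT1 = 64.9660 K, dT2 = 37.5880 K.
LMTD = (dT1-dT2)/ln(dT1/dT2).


dT1/dT2 = 1.7284
ln(dT1/dT2) = 0.5472
LMTD = 27.3780 / 0.5472 = 50.0348 K

50.0348 K


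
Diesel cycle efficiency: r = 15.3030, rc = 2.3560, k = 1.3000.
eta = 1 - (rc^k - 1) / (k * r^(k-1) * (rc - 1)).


r^(k-1) = 2.2669
rc^k = 3.0467
eta = 0.4878 = 48.7828%

48.7828%


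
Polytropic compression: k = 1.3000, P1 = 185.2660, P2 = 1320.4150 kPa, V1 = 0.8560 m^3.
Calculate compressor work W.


(k-1)/k = 0.2308
(P2/P1)^exp = 1.5734
W = 4.3333 * 185.2660 * 0.8560 * (1.5734 - 1) = 394.0166 kJ

394.0166 kJ


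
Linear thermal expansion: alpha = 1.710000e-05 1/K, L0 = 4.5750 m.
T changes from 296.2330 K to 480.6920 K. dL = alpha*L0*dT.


dT = 184.4590 K
dL = 1.710000e-05 * 4.5750 * 184.4590 = 0.014431 m
L_final = 4.589431 m

dL = 0.014431 m


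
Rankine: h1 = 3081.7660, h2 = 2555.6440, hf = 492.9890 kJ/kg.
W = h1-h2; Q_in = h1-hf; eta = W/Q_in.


W = 526.1220 kJ/kg
Q_in = 2588.7770 kJ/kg
eta = 0.2032 = 20.3232%

eta = 20.3232%


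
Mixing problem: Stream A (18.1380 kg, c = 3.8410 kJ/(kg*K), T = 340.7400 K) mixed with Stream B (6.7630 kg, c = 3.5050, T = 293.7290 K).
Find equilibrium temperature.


num = 30701.3388
den = 93.3724
Tf = 328.8054 K

328.8054 K


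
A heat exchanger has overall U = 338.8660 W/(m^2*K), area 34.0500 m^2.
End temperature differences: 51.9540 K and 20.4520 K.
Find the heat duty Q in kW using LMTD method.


LMTD = 33.7903 K
Q = 338.8660 * 34.0500 * 33.7903 = 389886.1319 W = 389.8861 kW

389.8861 kW


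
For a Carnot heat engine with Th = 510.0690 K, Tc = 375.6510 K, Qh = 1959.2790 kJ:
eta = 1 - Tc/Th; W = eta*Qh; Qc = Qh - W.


eta = 1 - 375.6510/510.0690 = 0.2635
W = 0.2635 * 1959.2790 = 516.3269 kJ
Qc = 1959.2790 - 516.3269 = 1442.9521 kJ

eta = 26.3529%, W = 516.3269 kJ, Qc = 1442.9521 kJ


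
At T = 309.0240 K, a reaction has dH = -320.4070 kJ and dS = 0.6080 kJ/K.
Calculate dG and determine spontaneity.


T*dS = 309.0240 * 0.6080 = 187.8866 kJ
dG = -320.4070 - 187.8866 = -508.2936 kJ (spontaneous)

dG = -508.2936 kJ, spontaneous


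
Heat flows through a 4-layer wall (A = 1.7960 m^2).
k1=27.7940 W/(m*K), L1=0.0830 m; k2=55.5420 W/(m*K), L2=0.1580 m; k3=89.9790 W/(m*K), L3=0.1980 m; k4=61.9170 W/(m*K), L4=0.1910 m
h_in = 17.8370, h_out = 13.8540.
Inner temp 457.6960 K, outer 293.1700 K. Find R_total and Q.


R_conv_in = 1/(17.8370*1.7960) = 0.0312
R_1 = 0.0830/(27.7940*1.7960) = 0.0017
R_2 = 0.1580/(55.5420*1.7960) = 0.0016
R_3 = 0.1980/(89.9790*1.7960) = 0.0012
R_4 = 0.1910/(61.9170*1.7960) = 0.0017
R_conv_out = 1/(13.8540*1.7960) = 0.0402
R_total = 0.0776 K/W
Q = 164.5260 / 0.0776 = 2120.3143 W

R_total = 0.0776 K/W, Q = 2120.3143 W


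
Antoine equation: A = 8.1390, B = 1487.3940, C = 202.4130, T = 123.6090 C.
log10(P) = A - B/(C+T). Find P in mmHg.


C+T = 326.0220
B/(C+T) = 4.5623
log10(P) = 8.1390 - 4.5623 = 3.5767
P = 10^3.5767 = 3773.5456 mmHg

3773.5456 mmHg


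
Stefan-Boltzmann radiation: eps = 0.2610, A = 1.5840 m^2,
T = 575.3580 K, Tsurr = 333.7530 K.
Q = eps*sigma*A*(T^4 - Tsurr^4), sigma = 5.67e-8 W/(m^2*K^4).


T^4 = 1.0959e+11
Tsurr^4 = 1.2408e+10
Q = 0.2610 * 5.67e-8 * 1.5840 * 9.7177e+10 = 2277.9494 W

2277.9494 W


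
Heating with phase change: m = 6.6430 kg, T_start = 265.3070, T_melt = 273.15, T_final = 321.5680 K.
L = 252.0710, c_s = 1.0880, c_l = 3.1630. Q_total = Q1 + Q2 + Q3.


Q1 (sensible, solid) = 6.6430 * 1.0880 * 7.8430 = 56.6859 kJ
Q2 (latent) = 6.6430 * 252.0710 = 1674.5077 kJ
Q3 (sensible, liquid) = 6.6430 * 3.1630 * 48.4180 = 1017.3498 kJ
Q_total = 2748.5434 kJ

2748.5434 kJ


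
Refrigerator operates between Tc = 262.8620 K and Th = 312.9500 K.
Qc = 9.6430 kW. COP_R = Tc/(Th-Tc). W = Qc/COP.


COP = 262.8620 / 50.0880 = 5.2480
W = 9.6430 / 5.2480 = 1.8375 kW

COP = 5.2480, W = 1.8375 kW


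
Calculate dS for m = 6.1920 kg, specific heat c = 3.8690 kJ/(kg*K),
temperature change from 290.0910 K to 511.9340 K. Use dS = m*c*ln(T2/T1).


T2/T1 = 1.7647
ln(T2/T1) = 0.5680
dS = 6.1920 * 3.8690 * 0.5680 = 13.6075 kJ/K

13.6075 kJ/K


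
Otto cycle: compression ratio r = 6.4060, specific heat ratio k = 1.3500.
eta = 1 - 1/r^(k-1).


r^(k-1) = 1.9156
eta = 1 - 1/1.9156 = 0.4780 = 47.7971%

47.7971%


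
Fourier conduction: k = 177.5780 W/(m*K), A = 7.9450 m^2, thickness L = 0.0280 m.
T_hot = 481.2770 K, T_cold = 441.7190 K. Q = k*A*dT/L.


dT = 39.5580 K
Q = 177.5780 * 7.9450 * 39.5580 / 0.0280 = 1993238.9112 W

1993238.9112 W


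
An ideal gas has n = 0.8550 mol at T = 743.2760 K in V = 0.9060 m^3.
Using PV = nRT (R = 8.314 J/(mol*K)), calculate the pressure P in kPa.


P = nRT/V = 0.8550 * 8.314 * 743.2760 / 0.9060
= 5283.5551 / 0.9060 = 5831.7386 Pa = 5.8317 kPa

5.8317 kPa


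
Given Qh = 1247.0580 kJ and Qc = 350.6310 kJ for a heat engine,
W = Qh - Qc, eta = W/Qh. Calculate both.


W = 1247.0580 - 350.6310 = 896.4270 kJ
eta = 896.4270 / 1247.0580 = 0.7188 = 71.8833%

W = 896.4270 kJ, eta = 71.8833%


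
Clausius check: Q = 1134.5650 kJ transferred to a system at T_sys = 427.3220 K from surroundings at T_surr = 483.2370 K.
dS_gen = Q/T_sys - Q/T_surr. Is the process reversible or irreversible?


dS_sys = 1134.5650/427.3220 = 2.6551 kJ/K
dS_surr = -1134.5650/483.2370 = -2.3478 kJ/K
dS_gen = 2.6551 - 2.3478 = 0.3072 kJ/K (irreversible)

dS_gen = 0.3072 kJ/K, irreversible


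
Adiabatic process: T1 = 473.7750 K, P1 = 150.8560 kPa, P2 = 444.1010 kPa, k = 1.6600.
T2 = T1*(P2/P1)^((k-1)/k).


(k-1)/k = 0.3976
(P2/P1)^exp = 1.5362
T2 = 473.7750 * 1.5362 = 727.7964 K

727.7964 K


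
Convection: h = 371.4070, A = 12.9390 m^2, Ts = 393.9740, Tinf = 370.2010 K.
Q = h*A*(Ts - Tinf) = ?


dT = 23.7730 K
Q = 371.4070 * 12.9390 * 23.7730 = 114244.3650 W

114244.3650 W


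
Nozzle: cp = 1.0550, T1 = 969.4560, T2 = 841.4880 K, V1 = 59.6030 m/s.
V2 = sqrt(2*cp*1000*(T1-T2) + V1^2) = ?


dT = 127.9680 K
2*cp*1000*dT = 270012.4800
V1^2 = 3552.5176
V2 = sqrt(273564.9976) = 523.0344 m/s

523.0344 m/s


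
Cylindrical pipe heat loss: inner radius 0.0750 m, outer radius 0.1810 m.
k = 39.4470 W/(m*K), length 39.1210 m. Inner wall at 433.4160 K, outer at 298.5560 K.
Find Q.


dT = 134.8600 K
ln(ro/ri) = 0.8810
Q = 2*pi*39.4470*39.1210*134.8600 / 0.8810 = 1484248.5965 W

1484248.5965 W


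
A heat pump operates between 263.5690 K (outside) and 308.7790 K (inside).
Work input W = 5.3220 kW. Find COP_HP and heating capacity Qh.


COP = 308.7790 / 45.2100 = 6.8299
Qh = 6.8299 * 5.3220 = 36.3486 kW

COP = 6.8299, Qh = 36.3486 kW


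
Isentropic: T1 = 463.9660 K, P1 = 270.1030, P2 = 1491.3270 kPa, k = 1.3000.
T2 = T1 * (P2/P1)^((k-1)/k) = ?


(k-1)/k = 0.2308
(P2/P1)^exp = 1.4833
T2 = 463.9660 * 1.4833 = 688.2195 K

688.2195 K


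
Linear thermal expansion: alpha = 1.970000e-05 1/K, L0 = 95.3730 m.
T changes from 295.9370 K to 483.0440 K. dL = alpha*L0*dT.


dT = 187.1070 K
dL = 1.970000e-05 * 95.3730 * 187.1070 = 0.351546 m
L_final = 95.724546 m

dL = 0.351546 m


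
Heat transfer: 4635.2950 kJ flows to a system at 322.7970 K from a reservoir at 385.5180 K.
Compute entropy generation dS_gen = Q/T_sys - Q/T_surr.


dS_sys = 4635.2950/322.7970 = 14.3598 kJ/K
dS_surr = -4635.2950/385.5180 = -12.0236 kJ/K
dS_gen = 14.3598 - 12.0236 = 2.3362 kJ/K (irreversible)

dS_gen = 2.3362 kJ/K, irreversible


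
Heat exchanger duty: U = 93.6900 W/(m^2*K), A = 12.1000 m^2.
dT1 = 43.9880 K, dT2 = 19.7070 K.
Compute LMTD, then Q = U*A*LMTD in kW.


LMTD = 30.2400 K
Q = 93.6900 * 12.1000 * 30.2400 = 34281.5524 W = 34.2816 kW

34.2816 kW


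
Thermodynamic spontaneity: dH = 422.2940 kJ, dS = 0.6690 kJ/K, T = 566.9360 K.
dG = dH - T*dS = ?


T*dS = 566.9360 * 0.6690 = 379.2802 kJ
dG = 422.2940 - 379.2802 = 43.0138 kJ (non-spontaneous)

dG = 43.0138 kJ, non-spontaneous


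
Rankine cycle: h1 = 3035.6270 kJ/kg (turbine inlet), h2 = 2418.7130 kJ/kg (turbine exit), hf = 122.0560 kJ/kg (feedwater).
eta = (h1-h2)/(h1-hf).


W = 616.9140 kJ/kg
Q_in = 2913.5710 kJ/kg
eta = 0.2117 = 21.1738%

eta = 21.1738%


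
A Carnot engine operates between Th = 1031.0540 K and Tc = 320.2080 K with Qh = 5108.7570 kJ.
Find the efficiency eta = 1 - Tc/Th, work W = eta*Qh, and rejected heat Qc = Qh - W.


eta = 1 - 320.2080/1031.0540 = 0.6894
W = 0.6894 * 5108.7570 = 3522.1623 kJ
Qc = 5108.7570 - 3522.1623 = 1586.5947 kJ

eta = 68.9436%, W = 3522.1623 kJ, Qc = 1586.5947 kJ


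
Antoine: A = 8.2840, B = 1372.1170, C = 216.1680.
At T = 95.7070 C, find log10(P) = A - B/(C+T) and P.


C+T = 311.8750
B/(C+T) = 4.3996
log10(P) = 8.2840 - 4.3996 = 3.8844
P = 10^3.8844 = 7663.4875 mmHg

7663.4875 mmHg


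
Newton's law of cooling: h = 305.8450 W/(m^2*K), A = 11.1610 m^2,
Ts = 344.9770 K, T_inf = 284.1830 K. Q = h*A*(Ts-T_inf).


dT = 60.7940 K
Q = 305.8450 * 11.1610 * 60.7940 = 207522.5103 W

207522.5103 W


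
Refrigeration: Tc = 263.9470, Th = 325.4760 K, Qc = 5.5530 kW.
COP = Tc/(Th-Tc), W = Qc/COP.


COP = 263.9470 / 61.5290 = 4.2898
W = 5.5530 / 4.2898 = 1.2945 kW

COP = 4.2898, W = 1.2945 kW


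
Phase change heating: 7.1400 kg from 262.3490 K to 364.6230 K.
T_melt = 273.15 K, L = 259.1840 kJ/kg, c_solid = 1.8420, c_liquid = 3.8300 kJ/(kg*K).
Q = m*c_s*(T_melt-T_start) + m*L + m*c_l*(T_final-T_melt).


Q1 (sensible, solid) = 7.1400 * 1.8420 * 10.8010 = 142.0535 kJ
Q2 (latent) = 7.1400 * 259.1840 = 1850.5738 kJ
Q3 (sensible, liquid) = 7.1400 * 3.8300 * 91.4730 = 2501.4390 kJ
Q_total = 4494.0662 kJ

4494.0662 kJ


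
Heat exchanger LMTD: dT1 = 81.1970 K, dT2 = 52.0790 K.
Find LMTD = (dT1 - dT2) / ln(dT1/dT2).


dT1/dT2 = 1.5591
ln(dT1/dT2) = 0.4441
LMTD = 29.1180 / 0.4441 = 65.5639 K

65.5639 K


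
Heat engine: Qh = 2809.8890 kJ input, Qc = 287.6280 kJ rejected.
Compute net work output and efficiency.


W = 2809.8890 - 287.6280 = 2522.2610 kJ
eta = 2522.2610 / 2809.8890 = 0.8976 = 89.7637%

W = 2522.2610 kJ, eta = 89.7637%


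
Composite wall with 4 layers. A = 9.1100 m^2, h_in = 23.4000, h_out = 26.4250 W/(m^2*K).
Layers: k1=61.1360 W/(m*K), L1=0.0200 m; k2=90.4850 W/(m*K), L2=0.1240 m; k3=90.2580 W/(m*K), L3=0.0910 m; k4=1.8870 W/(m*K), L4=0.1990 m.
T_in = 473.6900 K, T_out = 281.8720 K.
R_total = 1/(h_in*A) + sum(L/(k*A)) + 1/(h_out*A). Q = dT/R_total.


R_conv_in = 1/(23.4000*9.1100) = 0.0047
R_1 = 0.0200/(61.1360*9.1100) = 3.5910e-05
R_2 = 0.1240/(90.4850*9.1100) = 0.0002
R_3 = 0.0910/(90.2580*9.1100) = 0.0001
R_4 = 0.1990/(1.8870*9.1100) = 0.0116
R_conv_out = 1/(26.4250*9.1100) = 0.0042
R_total = 0.0207 K/W
Q = 191.8180 / 0.0207 = 9258.4619 W

R_total = 0.0207 K/W, Q = 9258.4619 W


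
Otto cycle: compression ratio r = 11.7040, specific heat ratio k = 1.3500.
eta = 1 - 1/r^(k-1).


r^(k-1) = 2.3655
eta = 1 - 1/2.3655 = 0.5773 = 57.7251%

57.7251%


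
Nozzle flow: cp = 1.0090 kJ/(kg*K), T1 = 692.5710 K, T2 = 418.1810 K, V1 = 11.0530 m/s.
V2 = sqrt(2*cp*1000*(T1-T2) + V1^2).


dT = 274.3900 K
2*cp*1000*dT = 553719.0200
V1^2 = 122.1688
V2 = sqrt(553841.1888) = 744.2051 m/s

744.2051 m/s


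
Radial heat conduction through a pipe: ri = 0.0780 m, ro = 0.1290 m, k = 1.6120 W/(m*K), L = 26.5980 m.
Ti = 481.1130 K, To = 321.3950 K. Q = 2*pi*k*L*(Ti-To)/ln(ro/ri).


dT = 159.7180 K
ln(ro/ri) = 0.5031
Q = 2*pi*1.6120*26.5980*159.7180 / 0.5031 = 85524.4609 W

85524.4609 W


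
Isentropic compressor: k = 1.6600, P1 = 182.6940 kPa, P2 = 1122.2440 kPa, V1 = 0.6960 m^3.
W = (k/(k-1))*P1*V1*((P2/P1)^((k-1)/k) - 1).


(k-1)/k = 0.3976
(P2/P1)^exp = 2.0580
W = 2.5152 * 182.6940 * 0.6960 * (2.0580 - 1) = 338.3636 kJ

338.3636 kJ


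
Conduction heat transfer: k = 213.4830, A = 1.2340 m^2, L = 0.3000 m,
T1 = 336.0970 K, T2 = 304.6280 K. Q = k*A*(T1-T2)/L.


dT = 31.4690 K
Q = 213.4830 * 1.2340 * 31.4690 / 0.3000 = 27633.7704 W

27633.7704 W


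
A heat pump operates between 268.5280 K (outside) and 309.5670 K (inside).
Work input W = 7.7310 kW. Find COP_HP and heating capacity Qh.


COP = 309.5670 / 41.0390 = 7.5432
Qh = 7.5432 * 7.7310 = 58.3168 kW

COP = 7.5432, Qh = 58.3168 kW


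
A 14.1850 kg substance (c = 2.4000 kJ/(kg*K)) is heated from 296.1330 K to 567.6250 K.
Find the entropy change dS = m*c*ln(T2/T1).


T2/T1 = 1.9168
ln(T2/T1) = 0.6507
dS = 14.1850 * 2.4000 * 0.6507 = 22.1508 kJ/K

22.1508 kJ/K


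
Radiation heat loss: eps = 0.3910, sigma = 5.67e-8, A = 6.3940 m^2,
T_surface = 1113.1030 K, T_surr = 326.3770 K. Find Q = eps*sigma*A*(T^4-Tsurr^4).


T^4 = 1.5351e+12
Tsurr^4 = 1.1347e+10
Q = 0.3910 * 5.67e-8 * 6.3940 * 1.5238e+12 = 215999.0395 W

215999.0395 W


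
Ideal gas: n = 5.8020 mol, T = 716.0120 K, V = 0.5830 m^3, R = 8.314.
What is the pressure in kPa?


P = nRT/V = 5.8020 * 8.314 * 716.0120 / 0.5830
= 34538.8637 / 0.5830 = 59243.3340 Pa = 59.2433 kPa

59.2433 kPa


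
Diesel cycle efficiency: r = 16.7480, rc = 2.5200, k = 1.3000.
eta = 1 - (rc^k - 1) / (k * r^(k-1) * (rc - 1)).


r^(k-1) = 2.3291
rc^k = 3.3252
eta = 0.4948 = 49.4771%

49.4771%


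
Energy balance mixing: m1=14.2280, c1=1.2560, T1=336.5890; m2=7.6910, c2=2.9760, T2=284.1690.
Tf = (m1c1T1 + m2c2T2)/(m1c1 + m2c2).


num = 12519.1476
den = 40.7588
Tf = 307.1521 K

307.1521 K


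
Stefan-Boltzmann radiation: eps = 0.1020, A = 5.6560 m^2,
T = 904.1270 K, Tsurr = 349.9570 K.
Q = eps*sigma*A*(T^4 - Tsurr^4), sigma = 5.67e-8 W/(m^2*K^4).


T^4 = 6.6822e+11
Tsurr^4 = 1.4999e+10
Q = 0.1020 * 5.67e-8 * 5.6560 * 6.5322e+11 = 21367.3713 W

21367.3713 W


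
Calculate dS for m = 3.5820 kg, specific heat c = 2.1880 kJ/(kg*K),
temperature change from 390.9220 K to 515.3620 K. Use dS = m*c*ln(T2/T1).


T2/T1 = 1.3183
ln(T2/T1) = 0.2764
dS = 3.5820 * 2.1880 * 0.2764 = 2.1660 kJ/K

2.1660 kJ/K


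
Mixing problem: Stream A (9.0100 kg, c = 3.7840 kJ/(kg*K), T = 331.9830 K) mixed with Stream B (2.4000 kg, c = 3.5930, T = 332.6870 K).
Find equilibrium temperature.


num = 14187.4018
den = 42.7170
Tf = 332.1251 K

332.1251 K


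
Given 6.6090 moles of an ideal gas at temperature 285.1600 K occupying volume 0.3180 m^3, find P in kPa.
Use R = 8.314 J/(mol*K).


P = nRT/V = 6.6090 * 8.314 * 285.1600 / 0.3180
= 15668.7510 / 0.3180 = 49272.8018 Pa = 49.2728 kPa

49.2728 kPa


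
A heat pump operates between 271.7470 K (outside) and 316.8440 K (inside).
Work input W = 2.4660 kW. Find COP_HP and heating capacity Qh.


COP = 316.8440 / 45.0970 = 7.0258
Qh = 7.0258 * 2.4660 = 17.3257 kW

COP = 7.0258, Qh = 17.3257 kW


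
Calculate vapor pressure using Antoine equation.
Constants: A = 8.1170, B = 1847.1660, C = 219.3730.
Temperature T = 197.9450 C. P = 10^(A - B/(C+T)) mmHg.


C+T = 417.3180
B/(C+T) = 4.4263
log10(P) = 8.1170 - 4.4263 = 3.6907
P = 10^3.6907 = 4905.9234 mmHg

4905.9234 mmHg


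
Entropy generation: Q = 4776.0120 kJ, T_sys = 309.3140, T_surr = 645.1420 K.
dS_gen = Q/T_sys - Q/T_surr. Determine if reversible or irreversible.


dS_sys = 4776.0120/309.3140 = 15.4407 kJ/K
dS_surr = -4776.0120/645.1420 = -7.4030 kJ/K
dS_gen = 15.4407 - 7.4030 = 8.0376 kJ/K (irreversible)

dS_gen = 8.0376 kJ/K, irreversible
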